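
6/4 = 3/2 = 1.50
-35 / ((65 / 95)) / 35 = -19 / 13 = -1.46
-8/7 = -1.14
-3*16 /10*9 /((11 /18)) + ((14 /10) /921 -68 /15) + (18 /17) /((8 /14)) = -126362573 /1722270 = -73.37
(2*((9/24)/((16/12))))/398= 9/6368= 0.00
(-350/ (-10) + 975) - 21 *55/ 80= 15929/ 16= 995.56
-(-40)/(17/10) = 400/17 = 23.53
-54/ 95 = -0.57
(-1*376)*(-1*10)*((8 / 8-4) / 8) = -1410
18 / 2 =9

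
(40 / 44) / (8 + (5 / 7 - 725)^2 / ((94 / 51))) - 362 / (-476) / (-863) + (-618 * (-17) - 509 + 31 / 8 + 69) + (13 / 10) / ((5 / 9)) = 745836611307070825747 / 74048923332645800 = 10072.21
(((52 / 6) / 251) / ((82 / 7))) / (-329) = -13 / 1451031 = -0.00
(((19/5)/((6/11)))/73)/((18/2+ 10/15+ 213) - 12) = 209/461360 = 0.00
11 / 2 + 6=23 / 2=11.50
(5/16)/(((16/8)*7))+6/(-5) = -1319/1120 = -1.18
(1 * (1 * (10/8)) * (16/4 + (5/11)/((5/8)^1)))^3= 206.33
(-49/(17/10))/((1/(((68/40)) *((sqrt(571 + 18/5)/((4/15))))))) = -1911 *sqrt(85)/4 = -4404.64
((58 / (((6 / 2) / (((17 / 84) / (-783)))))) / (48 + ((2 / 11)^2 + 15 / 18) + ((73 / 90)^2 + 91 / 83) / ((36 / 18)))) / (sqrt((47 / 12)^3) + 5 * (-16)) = 136584800 * sqrt(141) / 13205128380361939 + 786728448000 / 620641033877011133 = 0.00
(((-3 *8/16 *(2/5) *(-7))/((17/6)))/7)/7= 18/595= 0.03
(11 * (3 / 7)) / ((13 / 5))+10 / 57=10315 / 5187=1.99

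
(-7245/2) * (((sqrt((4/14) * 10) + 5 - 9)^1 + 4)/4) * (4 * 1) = -1035 * sqrt(35) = -6123.14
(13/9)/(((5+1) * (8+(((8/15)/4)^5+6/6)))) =365625/13668814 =0.03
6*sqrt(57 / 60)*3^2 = 27*sqrt(95) / 5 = 52.63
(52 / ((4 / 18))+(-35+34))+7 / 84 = 2797 / 12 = 233.08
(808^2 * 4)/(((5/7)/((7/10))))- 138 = 63977222/25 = 2559088.88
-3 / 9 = -1 / 3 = -0.33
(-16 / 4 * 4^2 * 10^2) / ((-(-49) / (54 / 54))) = -6400 / 49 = -130.61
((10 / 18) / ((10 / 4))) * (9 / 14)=1 / 7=0.14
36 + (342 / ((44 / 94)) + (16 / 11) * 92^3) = 1133403.73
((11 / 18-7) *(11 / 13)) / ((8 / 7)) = -8855 / 1872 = -4.73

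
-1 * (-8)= 8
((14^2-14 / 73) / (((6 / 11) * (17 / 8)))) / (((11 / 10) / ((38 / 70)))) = 310384 / 3723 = 83.37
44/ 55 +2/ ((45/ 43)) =122/ 45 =2.71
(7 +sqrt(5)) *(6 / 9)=2 *sqrt(5) / 3 +14 / 3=6.16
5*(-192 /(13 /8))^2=11796480 /169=69801.66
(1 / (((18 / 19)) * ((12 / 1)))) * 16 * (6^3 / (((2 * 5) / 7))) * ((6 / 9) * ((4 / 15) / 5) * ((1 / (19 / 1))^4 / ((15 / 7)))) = 0.00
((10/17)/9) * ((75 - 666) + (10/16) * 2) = -11795/306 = -38.55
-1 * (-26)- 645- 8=-627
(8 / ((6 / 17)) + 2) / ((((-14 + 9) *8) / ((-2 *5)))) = 37 / 6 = 6.17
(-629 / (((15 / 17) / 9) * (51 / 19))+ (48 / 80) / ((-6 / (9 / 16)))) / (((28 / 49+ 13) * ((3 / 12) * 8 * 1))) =-2677087 / 30400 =-88.06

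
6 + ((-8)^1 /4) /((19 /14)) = 86 /19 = 4.53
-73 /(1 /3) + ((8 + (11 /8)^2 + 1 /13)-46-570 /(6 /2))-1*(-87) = -297883 /832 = -358.03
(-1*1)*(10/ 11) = -0.91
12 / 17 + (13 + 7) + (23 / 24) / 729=6158983 / 297432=20.71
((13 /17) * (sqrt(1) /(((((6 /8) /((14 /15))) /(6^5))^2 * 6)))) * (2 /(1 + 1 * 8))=1127153664 /425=2652126.27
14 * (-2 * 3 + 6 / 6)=-70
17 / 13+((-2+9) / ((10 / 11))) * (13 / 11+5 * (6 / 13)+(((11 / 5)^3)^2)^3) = 11222770.20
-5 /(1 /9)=-45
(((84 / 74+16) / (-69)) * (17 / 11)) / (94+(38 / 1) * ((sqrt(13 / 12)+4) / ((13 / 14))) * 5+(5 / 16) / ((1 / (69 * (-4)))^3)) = 2451995 * sqrt(39) / 8084846243473932966+157444770717 / 2694948747824644322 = 0.00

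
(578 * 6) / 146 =1734 / 73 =23.75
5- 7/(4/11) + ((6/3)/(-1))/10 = -289/20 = -14.45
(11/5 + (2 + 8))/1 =61/5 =12.20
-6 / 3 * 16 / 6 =-16 / 3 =-5.33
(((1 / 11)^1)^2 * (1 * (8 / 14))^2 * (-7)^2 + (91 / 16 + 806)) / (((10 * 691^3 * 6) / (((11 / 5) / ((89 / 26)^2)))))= 265614427 / 34497536801521200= 0.00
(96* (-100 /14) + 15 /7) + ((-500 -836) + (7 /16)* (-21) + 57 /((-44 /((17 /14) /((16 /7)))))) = -20002231 /9856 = -2029.45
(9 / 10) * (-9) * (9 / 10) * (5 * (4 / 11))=-729 / 55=-13.25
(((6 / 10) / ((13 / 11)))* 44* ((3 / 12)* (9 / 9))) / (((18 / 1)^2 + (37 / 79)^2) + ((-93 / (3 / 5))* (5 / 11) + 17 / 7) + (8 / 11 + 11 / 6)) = 1046653146 / 48494955665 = 0.02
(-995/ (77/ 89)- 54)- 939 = -2143.06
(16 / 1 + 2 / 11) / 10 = 89 / 55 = 1.62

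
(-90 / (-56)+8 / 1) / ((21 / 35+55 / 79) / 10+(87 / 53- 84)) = -28157575 / 241004596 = -0.12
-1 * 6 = -6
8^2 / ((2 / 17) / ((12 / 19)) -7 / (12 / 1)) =-4352 / 27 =-161.19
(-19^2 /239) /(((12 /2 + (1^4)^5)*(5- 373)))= 361 /615664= 0.00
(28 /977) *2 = 0.06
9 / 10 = 0.90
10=10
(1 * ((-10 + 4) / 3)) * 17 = -34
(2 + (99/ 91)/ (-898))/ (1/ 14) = 163337/ 5837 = 27.98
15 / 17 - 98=-1651 / 17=-97.12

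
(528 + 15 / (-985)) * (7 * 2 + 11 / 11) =1560195 / 197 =7919.77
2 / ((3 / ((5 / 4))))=0.83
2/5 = 0.40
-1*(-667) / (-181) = -667 / 181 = -3.69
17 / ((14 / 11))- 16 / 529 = 98699 / 7406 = 13.33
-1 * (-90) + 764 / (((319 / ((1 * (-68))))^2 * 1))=12691226 / 101761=124.72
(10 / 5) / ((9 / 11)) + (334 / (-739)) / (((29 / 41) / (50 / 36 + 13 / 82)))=280768 / 192879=1.46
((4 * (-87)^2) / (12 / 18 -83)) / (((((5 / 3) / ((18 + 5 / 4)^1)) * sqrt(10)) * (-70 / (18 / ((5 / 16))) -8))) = 377662824 * sqrt(10) / 8194225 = 145.75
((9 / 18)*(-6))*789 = -2367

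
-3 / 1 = -3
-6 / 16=-3 / 8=-0.38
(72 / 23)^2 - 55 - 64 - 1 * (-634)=277619 / 529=524.80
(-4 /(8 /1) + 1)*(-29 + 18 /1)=-11 /2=-5.50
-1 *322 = -322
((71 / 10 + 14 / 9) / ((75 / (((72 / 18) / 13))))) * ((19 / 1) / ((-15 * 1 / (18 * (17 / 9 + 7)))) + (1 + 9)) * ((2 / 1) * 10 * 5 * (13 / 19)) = -189584 / 405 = -468.11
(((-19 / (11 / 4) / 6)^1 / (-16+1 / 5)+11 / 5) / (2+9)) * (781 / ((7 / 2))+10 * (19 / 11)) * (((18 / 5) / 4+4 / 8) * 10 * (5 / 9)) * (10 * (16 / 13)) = 13500431360 / 2839023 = 4755.31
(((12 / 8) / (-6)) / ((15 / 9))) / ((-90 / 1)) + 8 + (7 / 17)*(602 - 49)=2404217 / 10200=235.71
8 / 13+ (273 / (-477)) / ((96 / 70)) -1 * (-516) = 51215107 / 99216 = 516.20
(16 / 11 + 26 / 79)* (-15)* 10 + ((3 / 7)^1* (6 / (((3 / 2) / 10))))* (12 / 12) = -1523220 / 6083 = -250.41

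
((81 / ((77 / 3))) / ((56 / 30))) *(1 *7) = 3645 / 308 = 11.83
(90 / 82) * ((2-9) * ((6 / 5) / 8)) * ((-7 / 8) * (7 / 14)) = 1323 / 2624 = 0.50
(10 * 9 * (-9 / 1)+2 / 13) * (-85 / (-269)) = -894880 / 3497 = -255.90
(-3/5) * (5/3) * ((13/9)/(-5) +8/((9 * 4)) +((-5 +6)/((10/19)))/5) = -47/150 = -0.31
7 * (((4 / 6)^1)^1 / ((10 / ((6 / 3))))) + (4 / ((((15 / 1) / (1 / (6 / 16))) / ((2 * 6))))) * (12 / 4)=26.53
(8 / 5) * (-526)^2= 2213408 / 5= 442681.60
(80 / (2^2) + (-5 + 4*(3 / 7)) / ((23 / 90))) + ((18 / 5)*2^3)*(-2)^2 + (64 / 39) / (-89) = 14860582 / 121485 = 122.32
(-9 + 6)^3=-27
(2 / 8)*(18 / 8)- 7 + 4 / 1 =-39 / 16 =-2.44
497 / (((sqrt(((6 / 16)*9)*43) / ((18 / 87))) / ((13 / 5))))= 25844*sqrt(258) / 18705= 22.19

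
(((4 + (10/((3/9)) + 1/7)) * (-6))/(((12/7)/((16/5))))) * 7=-2676.80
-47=-47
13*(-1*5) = -65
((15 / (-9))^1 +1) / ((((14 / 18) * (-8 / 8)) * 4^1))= 0.21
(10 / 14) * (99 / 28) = 495 / 196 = 2.53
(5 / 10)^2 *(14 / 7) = 1 / 2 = 0.50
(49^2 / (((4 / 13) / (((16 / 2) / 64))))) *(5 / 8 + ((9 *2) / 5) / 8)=1342159 / 1280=1048.56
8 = 8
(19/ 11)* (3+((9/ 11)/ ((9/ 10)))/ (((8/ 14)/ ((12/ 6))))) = 1292/ 121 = 10.68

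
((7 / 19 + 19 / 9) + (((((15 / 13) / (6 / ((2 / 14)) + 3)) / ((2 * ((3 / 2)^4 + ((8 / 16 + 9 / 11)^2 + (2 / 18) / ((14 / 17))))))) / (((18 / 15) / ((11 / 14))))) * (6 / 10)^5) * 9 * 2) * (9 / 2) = 1457973874274 / 130578248125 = 11.17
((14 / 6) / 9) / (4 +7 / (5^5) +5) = 21875 / 759564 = 0.03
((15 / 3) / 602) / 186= 5 / 111972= 0.00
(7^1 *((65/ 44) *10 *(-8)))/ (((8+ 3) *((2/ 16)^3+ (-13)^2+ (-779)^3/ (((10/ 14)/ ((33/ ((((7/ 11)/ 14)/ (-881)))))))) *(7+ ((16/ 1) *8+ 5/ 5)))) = -0.00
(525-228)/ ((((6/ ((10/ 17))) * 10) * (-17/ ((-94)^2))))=-437382/ 289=-1513.43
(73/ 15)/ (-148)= -73/ 2220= -0.03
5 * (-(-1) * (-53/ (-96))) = 265/ 96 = 2.76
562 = 562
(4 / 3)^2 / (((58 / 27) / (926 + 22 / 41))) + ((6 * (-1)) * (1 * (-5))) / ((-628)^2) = 179782330539 / 234461288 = 766.79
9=9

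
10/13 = 0.77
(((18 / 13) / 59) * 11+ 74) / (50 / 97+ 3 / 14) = 77346248 / 760097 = 101.76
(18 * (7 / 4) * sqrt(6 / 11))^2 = 11907 / 22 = 541.23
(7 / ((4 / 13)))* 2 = 91 / 2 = 45.50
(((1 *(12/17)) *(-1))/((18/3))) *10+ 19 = 17.82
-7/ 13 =-0.54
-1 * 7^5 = -16807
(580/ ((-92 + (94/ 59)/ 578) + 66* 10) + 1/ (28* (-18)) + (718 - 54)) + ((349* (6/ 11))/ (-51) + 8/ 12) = 120845285426743/ 182558658744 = 661.95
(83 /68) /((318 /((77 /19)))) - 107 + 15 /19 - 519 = -256865105 /410856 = -625.19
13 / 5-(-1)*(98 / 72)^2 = 28853 / 6480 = 4.45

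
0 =0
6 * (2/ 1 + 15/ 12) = 39/ 2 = 19.50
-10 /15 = -2 /3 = -0.67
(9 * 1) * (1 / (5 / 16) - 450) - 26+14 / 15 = -60694 / 15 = -4046.27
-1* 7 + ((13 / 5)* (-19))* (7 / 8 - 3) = 3919 / 40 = 97.98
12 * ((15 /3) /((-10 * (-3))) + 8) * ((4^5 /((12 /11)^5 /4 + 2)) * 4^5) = 8274836455424 /192155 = 43063341.86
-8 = -8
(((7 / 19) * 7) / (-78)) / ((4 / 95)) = -0.79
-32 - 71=-103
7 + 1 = 8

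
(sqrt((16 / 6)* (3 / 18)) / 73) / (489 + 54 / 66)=11 / 589986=0.00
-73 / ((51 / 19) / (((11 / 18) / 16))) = -1.04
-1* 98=-98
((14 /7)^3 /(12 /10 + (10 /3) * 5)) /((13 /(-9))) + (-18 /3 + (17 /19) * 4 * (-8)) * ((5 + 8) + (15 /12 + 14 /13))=-17578531 /33098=-531.11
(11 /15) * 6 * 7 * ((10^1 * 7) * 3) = 6468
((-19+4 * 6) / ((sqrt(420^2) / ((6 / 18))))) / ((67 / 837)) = 93 / 1876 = 0.05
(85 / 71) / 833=5 / 3479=0.00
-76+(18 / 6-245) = -318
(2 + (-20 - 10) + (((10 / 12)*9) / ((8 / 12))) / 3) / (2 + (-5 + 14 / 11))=1067 / 76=14.04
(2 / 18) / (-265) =-1 / 2385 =-0.00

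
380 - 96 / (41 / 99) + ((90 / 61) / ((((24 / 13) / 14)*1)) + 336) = 2477909 / 5002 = 495.38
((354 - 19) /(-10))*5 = -335 /2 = -167.50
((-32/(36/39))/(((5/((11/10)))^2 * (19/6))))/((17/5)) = -6292/40375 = -0.16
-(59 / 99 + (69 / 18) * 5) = -3913 / 198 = -19.76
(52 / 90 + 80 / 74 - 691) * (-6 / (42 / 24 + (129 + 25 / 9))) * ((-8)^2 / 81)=587649536 / 24010965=24.47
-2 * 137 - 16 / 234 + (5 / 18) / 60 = -769571 / 2808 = -274.06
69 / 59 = 1.17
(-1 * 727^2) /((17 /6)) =-3171174 /17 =-186539.65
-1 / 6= -0.17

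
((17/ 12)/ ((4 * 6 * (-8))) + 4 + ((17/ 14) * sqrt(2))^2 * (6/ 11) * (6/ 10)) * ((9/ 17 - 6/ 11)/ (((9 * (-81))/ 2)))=30784009/ 141077946240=0.00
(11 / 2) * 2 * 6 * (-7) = -462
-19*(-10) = 190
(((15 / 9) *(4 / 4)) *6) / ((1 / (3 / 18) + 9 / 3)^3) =10 / 729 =0.01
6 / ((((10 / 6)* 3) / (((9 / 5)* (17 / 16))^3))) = 10744731 / 1280000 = 8.39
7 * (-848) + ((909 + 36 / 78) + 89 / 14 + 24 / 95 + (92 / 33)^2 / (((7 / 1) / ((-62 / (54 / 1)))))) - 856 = -2987840198701 / 508377870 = -5877.20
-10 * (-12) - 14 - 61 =45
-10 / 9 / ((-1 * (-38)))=-5 / 171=-0.03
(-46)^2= 2116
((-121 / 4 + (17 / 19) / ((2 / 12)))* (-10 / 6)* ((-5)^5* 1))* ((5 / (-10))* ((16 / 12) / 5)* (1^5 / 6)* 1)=5909375 / 2052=2879.81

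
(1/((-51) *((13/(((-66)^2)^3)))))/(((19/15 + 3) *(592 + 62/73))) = -157128602895/3188146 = -49285.26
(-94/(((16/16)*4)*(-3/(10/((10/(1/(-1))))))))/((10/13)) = -611/60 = -10.18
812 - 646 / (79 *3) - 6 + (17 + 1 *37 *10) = 282095 / 237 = 1190.27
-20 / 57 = -0.35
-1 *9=-9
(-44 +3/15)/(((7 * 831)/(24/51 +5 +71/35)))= -325726/5768525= -0.06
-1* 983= -983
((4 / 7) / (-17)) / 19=-4 / 2261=-0.00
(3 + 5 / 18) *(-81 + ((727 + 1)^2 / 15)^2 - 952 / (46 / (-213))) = 4091890572.43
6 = 6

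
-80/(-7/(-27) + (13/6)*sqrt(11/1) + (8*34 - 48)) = -52315200/146501521 + 505440*sqrt(11)/146501521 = -0.35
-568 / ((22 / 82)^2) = -7890.98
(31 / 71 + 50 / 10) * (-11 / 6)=-2123 / 213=-9.97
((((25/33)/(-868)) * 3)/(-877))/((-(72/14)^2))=-175/1550311488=-0.00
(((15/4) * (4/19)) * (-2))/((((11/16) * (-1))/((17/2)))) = 4080/209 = 19.52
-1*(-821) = 821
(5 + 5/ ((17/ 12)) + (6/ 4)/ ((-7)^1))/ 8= 1979/ 1904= 1.04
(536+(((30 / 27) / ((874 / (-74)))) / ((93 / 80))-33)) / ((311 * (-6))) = -183952207 / 682524954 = -0.27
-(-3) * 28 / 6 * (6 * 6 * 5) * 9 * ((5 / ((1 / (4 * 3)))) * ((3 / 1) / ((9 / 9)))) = 4082400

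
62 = 62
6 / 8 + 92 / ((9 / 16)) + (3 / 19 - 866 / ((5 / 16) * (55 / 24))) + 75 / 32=-1568669293 / 1504800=-1042.44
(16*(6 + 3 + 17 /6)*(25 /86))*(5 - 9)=-28400 /129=-220.16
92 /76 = 23 /19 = 1.21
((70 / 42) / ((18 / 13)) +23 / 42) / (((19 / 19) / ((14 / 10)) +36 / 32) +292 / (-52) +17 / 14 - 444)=-34424 / 8777619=-0.00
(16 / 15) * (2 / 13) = 32 / 195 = 0.16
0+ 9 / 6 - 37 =-71 / 2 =-35.50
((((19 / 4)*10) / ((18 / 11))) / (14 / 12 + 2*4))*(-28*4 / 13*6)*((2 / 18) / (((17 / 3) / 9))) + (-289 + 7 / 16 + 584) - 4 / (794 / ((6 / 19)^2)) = 135079314199 / 506768912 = 266.55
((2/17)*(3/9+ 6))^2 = 1444/2601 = 0.56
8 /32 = 1 /4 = 0.25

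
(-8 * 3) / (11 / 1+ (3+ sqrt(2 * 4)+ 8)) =-0.97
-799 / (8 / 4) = -799 / 2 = -399.50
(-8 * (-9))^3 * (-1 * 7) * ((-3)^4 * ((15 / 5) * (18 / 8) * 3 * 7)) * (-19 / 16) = 35623553112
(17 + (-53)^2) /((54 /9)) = 471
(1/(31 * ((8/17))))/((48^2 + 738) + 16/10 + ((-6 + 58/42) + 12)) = 1785/79447544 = 0.00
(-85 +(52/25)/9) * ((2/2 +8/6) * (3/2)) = -133511/450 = -296.69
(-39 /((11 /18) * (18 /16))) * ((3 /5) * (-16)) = 544.58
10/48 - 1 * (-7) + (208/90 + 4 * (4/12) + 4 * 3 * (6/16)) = 5527/360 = 15.35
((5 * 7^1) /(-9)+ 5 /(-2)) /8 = -115 /144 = -0.80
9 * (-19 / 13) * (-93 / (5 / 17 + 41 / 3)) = 811053 / 9256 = 87.62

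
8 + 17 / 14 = 129 / 14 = 9.21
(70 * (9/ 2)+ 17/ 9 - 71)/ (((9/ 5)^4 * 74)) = 1383125/ 4369626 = 0.32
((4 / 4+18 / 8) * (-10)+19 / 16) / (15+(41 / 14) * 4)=-3507 / 2992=-1.17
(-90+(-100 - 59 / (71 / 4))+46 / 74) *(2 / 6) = -168743 / 2627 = -64.23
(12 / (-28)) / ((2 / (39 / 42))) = -39 / 196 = -0.20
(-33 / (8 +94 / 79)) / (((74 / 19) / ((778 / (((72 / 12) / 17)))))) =-9926113 / 4884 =-2032.37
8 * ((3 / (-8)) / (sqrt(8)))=-1.06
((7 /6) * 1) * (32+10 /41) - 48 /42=31405 /861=36.48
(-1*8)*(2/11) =-16/11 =-1.45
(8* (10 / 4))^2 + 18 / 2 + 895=1304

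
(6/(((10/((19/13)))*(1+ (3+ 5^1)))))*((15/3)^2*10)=950/39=24.36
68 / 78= 34 / 39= 0.87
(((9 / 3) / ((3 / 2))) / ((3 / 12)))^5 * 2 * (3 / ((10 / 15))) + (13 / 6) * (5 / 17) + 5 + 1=30081701 / 102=294918.64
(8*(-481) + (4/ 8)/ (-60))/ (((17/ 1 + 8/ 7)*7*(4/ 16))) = -461761/ 3810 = -121.20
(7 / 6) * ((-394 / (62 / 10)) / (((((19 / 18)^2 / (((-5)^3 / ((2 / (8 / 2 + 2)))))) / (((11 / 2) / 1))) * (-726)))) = -23270625 / 123101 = -189.04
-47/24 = -1.96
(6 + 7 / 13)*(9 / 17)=45 / 13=3.46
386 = 386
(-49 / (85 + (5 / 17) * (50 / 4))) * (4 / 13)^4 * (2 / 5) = -852992 / 430557075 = -0.00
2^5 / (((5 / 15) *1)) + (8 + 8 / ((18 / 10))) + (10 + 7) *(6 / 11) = 11654 / 99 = 117.72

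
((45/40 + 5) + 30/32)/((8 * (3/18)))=339/64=5.30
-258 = -258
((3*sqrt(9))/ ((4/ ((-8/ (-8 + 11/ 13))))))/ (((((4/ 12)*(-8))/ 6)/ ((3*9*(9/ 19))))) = -72.40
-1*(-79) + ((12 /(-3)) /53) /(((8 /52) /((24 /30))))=20831 /265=78.61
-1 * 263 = -263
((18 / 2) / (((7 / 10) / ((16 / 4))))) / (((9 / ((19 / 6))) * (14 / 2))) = 380 / 147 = 2.59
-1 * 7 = -7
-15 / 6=-5 / 2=-2.50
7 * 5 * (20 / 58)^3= 35000 / 24389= 1.44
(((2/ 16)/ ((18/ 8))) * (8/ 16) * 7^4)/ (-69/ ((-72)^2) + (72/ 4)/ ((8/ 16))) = 115248/ 62185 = 1.85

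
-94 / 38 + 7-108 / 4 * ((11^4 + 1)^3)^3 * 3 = -47603868023338717557695868846590202090922 / 19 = -2505466738070458818826098000000000000000.00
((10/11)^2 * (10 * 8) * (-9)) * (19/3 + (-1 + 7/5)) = -484800/121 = -4006.61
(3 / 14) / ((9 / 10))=5 / 21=0.24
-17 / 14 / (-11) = 17 / 154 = 0.11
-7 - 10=-17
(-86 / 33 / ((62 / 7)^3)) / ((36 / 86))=-634207 / 70783416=-0.01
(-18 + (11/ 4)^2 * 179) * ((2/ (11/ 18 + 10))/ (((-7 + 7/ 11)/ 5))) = -302247/ 1528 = -197.81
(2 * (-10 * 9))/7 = -180/7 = -25.71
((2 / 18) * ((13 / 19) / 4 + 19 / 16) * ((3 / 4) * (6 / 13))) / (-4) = -413 / 31616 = -0.01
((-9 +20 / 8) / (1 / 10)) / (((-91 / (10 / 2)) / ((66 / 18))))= 13.10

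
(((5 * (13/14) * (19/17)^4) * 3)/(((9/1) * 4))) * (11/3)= 93179515/42094584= 2.21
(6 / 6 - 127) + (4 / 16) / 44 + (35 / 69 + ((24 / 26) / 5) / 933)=-30805893149 / 245490960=-125.49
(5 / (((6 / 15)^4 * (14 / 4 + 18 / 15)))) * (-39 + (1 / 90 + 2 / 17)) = -185853125 / 115056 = -1615.33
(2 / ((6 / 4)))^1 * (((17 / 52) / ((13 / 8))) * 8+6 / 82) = 46636 / 20787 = 2.24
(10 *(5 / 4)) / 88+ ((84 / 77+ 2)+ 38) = 7257 / 176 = 41.23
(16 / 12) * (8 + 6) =56 / 3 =18.67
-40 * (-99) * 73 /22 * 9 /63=13140 /7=1877.14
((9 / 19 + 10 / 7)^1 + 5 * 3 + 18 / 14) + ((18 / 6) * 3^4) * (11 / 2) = 360347 / 266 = 1354.69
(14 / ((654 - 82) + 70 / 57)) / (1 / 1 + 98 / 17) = 399 / 110515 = 0.00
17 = 17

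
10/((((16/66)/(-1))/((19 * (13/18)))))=-13585/24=-566.04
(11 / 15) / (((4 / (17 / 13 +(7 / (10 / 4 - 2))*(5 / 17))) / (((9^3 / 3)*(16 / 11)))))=388476 / 1105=351.56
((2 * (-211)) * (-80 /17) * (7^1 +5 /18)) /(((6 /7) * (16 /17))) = 967435 /54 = 17915.46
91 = 91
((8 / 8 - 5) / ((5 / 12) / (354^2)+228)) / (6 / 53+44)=-159401952 / 400808695189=-0.00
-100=-100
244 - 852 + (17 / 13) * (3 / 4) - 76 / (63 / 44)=-2162483 / 3276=-660.10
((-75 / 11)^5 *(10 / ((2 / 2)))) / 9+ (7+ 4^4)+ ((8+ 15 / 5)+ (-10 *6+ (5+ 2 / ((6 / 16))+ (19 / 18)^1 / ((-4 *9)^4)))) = -78623855505492223 / 4869069055488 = -16147.62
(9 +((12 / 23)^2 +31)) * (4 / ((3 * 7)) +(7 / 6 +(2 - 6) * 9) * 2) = -31082536 / 11109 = -2797.96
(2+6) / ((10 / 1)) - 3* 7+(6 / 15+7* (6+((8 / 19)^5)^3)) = 1685106331769125720309 / 75905635149373991495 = 22.20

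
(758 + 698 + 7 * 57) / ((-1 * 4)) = -1855 / 4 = -463.75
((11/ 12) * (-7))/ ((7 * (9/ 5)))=-55/ 108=-0.51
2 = 2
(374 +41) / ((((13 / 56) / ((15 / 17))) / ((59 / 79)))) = 20567400 / 17459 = 1178.04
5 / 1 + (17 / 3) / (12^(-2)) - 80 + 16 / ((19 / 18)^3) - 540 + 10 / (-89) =130936829 / 610451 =214.49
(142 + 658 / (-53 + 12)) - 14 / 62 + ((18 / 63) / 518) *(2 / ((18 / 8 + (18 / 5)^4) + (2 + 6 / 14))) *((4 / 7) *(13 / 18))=7877507976611747 / 62656448045121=125.73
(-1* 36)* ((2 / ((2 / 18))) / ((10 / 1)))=-324 / 5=-64.80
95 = 95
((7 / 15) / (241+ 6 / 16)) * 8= 448 / 28965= 0.02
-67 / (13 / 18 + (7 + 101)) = -1206 / 1957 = -0.62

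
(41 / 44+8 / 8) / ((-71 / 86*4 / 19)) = -11.11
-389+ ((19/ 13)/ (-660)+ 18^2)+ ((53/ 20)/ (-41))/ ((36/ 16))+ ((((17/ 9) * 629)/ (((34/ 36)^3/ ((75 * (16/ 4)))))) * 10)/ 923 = 5756278928129/ 1273795380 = 4519.00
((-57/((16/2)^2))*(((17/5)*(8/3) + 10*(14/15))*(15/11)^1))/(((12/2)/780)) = -255645/88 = -2905.06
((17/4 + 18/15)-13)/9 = -151/180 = -0.84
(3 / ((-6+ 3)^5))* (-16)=16 / 81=0.20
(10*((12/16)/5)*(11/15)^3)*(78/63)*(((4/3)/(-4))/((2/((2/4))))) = -17303/283500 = -0.06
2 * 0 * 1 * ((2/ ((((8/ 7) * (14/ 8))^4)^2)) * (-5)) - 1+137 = 136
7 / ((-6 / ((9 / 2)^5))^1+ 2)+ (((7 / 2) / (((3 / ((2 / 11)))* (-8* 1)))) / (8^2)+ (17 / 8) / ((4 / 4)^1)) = 1869385835 / 332023296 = 5.63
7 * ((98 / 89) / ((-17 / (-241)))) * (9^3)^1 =120522654 / 1513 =79658.07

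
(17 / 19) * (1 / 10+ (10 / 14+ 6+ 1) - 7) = 51 / 70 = 0.73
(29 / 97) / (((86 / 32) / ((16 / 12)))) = 1856 / 12513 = 0.15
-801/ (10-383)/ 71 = 0.03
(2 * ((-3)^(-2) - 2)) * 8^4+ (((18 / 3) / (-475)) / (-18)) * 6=-66150382 / 4275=-15473.77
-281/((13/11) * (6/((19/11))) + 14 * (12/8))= -5339/477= -11.19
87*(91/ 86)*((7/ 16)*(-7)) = -387933/ 1376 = -281.93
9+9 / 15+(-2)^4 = 25.60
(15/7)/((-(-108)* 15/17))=17/756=0.02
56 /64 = 7 /8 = 0.88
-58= -58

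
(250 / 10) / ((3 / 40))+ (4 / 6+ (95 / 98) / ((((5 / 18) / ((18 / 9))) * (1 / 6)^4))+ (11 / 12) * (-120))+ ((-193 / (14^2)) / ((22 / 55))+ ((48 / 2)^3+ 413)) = 1316229 / 56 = 23504.09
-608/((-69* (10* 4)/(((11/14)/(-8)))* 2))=-209/19320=-0.01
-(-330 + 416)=-86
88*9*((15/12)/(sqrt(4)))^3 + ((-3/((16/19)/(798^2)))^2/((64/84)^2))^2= 78603135622464327116776440.00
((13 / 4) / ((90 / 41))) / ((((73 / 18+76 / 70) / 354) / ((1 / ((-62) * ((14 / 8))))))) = -2301 / 2449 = -0.94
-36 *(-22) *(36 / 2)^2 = 256608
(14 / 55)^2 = 196 / 3025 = 0.06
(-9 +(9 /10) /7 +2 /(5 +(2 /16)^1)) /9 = -24341 /25830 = -0.94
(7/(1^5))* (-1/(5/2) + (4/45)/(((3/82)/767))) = 1760654/135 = 13041.88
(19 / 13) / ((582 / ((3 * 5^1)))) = 95 / 2522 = 0.04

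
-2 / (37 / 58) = -116 / 37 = -3.14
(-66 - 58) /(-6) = 62 /3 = 20.67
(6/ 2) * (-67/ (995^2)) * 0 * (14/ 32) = 0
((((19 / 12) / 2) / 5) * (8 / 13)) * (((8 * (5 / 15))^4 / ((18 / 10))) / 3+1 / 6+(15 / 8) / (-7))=21555253 / 23882040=0.90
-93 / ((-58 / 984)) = 45756 / 29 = 1577.79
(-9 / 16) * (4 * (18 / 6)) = -27 / 4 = -6.75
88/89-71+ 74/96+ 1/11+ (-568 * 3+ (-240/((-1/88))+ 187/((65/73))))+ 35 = 59842962527/3054480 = 19591.87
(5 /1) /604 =5 /604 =0.01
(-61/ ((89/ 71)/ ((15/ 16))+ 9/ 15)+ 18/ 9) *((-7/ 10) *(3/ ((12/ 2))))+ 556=23366433/ 41260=566.32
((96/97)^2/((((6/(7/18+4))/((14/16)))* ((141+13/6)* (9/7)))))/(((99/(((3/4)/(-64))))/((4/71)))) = -3871/170432113797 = -0.00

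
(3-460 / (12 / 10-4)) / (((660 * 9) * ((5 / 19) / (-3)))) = -0.32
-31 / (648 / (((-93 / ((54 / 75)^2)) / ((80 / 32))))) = 120125 / 34992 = 3.43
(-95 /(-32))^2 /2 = 9025 /2048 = 4.41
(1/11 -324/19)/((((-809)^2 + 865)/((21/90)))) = -4963/821803884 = -0.00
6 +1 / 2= 13 / 2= 6.50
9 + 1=10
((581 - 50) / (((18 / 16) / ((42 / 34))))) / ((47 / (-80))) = -792960 / 799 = -992.44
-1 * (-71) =71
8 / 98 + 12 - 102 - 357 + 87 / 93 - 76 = -792892 / 1519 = -521.98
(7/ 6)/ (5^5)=7/ 18750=0.00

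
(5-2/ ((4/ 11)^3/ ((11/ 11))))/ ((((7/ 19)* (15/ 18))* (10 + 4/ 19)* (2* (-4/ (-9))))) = -11413737/ 869120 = -13.13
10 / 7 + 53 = 381 / 7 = 54.43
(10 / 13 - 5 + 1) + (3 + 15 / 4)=3.52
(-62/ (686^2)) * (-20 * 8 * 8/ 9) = 19840/ 1058841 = 0.02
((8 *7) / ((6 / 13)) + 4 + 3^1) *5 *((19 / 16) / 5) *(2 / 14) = 1045 / 48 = 21.77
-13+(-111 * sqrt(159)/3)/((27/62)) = -2294 * sqrt(159)/27- 13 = -1084.34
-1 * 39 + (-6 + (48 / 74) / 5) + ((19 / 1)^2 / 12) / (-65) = -1308313 / 28860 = -45.33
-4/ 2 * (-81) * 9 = 1458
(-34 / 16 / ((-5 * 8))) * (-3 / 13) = -51 / 4160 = -0.01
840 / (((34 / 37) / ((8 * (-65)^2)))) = 525252000 / 17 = 30897176.47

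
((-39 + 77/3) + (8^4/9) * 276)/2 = 188396/3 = 62798.67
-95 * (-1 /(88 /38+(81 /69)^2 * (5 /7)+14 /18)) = 23.30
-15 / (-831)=5 / 277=0.02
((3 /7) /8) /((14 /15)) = 45 /784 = 0.06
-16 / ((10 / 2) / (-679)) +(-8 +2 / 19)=205666 / 95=2164.91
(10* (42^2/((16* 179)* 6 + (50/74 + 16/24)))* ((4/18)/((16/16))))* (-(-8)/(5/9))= 6265728/1907573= 3.28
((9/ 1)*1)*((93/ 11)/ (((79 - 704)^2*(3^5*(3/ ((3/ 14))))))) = 31/ 541406250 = 0.00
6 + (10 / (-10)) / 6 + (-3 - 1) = 11 / 6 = 1.83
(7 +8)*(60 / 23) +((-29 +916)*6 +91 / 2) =248705 / 46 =5406.63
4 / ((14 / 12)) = 24 / 7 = 3.43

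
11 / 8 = 1.38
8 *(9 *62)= 4464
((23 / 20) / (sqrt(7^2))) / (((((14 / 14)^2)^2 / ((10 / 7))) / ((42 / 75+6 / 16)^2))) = 804287 / 3920000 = 0.21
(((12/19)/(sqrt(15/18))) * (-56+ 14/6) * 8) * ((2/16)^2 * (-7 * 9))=10143 * sqrt(30)/190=292.40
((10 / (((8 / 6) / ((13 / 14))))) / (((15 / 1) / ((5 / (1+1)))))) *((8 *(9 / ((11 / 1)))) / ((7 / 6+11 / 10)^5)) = 444234375 / 3498527648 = 0.13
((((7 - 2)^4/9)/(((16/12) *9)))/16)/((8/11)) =6875/13824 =0.50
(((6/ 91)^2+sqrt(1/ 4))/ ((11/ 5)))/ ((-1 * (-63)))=41765/ 11477466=0.00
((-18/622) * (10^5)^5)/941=-307533546784395064428.28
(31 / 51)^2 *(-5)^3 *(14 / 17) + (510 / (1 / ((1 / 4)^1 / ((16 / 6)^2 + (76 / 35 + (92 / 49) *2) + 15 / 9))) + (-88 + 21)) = -276301450819 / 2867295582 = -96.36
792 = 792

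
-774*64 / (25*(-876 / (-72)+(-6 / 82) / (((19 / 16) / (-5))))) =-231531264 / 1457675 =-158.84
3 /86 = 0.03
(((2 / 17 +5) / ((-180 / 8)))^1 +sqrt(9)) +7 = 2492 / 255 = 9.77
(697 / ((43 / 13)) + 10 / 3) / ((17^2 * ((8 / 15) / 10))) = 690325 / 49708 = 13.89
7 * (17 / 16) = 119 / 16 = 7.44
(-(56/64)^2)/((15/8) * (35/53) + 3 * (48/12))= -2597/44904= -0.06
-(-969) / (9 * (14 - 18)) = -323 / 12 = -26.92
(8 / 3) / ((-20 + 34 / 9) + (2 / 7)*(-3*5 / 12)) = -336 / 2089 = -0.16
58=58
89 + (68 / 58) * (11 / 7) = 18441 / 203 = 90.84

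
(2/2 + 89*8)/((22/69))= 49197/22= 2236.23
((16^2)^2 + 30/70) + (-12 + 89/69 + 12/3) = 31650854/483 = 65529.72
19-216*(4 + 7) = -2357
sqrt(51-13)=sqrt(38)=6.16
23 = 23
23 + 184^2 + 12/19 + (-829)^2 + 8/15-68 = 205500152/285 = 721053.16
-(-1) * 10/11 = 10/11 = 0.91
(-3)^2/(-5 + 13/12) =-108/47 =-2.30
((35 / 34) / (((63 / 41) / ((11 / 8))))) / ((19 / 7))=15785 / 46512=0.34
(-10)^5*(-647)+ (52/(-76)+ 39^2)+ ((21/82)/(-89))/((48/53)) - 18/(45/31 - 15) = 5024119740533493/77650720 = 64701521.64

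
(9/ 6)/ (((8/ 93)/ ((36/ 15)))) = 837/ 20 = 41.85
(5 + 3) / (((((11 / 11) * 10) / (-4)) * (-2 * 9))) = 8 / 45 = 0.18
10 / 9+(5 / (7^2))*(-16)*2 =-950 / 441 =-2.15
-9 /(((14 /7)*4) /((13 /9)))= -13 /8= -1.62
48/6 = 8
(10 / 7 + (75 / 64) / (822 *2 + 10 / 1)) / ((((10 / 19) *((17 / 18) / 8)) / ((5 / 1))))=181103535 / 1574608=115.01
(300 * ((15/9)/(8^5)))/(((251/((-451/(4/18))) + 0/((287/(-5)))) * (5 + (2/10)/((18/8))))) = -22831875/941735936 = -0.02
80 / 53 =1.51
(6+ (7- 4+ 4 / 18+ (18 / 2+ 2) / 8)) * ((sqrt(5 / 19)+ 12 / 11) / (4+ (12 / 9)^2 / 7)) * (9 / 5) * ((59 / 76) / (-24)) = -2836071 / 17923840- 945357 * sqrt(95) / 123837440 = -0.23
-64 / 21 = -3.05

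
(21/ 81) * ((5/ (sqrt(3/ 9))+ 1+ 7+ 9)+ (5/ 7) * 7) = 35 * sqrt(3)/ 27+ 154/ 27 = 7.95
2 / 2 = 1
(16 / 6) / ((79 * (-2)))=-4 / 237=-0.02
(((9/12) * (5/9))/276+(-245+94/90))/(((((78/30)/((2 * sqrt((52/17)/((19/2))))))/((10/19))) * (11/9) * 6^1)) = -20199395 * sqrt(8398)/242215116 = -7.64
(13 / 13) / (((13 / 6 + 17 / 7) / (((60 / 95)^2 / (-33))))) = -2016 / 766403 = -0.00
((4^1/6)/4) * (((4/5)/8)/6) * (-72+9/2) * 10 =-15/8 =-1.88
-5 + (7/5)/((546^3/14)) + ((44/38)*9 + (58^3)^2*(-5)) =-30034017080277848801/157788540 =-190343462714.58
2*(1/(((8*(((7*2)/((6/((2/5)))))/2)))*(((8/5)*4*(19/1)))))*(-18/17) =-675/144704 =-0.00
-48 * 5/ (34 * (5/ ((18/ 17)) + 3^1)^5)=-226748160/ 882110359883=-0.00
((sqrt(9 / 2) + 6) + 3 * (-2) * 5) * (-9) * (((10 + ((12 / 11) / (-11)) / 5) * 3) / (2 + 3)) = 3912624 / 3025-244539 * sqrt(2) / 3025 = 1179.11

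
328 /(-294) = -164 /147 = -1.12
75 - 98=-23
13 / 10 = 1.30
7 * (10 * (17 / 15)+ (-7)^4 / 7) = 7441 / 3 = 2480.33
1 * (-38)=-38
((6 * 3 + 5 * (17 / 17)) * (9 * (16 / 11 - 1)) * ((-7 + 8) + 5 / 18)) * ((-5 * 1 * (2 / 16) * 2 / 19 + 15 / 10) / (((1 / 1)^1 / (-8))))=-288305 / 209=-1379.45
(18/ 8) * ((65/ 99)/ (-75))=-0.02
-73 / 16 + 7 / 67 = -4779 / 1072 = -4.46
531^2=281961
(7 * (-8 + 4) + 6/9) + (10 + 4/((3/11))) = -2.67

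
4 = 4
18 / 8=9 / 4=2.25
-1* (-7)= 7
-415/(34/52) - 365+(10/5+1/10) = -169593/170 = -997.61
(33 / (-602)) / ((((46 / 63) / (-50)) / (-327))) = -1227.49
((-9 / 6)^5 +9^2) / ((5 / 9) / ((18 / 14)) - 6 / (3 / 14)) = -6561 / 2464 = -2.66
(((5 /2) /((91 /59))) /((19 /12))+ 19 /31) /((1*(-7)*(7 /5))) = -438605 /2626351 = -0.17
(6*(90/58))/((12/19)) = 855/58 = 14.74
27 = 27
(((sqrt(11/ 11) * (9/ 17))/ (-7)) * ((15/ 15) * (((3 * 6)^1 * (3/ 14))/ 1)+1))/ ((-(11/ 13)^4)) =514098/ 717409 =0.72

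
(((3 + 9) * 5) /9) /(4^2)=5 /12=0.42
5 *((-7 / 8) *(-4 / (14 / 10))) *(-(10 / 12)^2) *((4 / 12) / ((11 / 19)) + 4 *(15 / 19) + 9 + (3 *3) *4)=-4774375 / 11286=-423.04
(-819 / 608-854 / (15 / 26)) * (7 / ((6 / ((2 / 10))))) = -94586219 / 273600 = -345.71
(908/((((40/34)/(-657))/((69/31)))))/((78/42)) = -1224580329/2015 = -607732.17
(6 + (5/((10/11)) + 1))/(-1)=-12.50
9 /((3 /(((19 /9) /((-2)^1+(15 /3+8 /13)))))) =247 /141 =1.75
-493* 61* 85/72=-2556205/72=-35502.85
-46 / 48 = -23 / 24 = -0.96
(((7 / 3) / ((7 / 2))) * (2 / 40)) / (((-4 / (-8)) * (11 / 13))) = 0.08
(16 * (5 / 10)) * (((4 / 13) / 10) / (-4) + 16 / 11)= 8276 / 715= 11.57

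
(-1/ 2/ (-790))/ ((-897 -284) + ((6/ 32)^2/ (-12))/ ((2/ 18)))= -256/ 477701545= -0.00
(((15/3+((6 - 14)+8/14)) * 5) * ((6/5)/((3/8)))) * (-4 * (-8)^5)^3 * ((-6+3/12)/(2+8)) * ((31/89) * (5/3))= 54588131083357782016/1869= 29207132735878963.09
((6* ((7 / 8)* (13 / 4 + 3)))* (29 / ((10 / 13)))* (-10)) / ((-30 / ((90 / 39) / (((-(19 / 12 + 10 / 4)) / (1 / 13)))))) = -6525 / 364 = -17.93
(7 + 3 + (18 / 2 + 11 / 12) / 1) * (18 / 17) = 717 / 34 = 21.09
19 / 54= 0.35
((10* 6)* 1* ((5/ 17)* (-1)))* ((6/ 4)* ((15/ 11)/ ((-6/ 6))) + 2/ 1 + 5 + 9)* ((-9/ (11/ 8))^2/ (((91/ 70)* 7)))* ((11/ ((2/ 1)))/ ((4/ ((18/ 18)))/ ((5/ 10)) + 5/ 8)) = -3182976000/ 4305301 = -739.32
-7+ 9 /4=-19 /4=-4.75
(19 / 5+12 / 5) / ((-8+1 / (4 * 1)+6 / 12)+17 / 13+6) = 107.47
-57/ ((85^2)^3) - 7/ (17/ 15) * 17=-39600699140682/ 377149515625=-105.00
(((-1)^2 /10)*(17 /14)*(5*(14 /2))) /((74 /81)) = 1377 /296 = 4.65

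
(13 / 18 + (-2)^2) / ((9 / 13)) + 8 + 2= 2725 / 162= 16.82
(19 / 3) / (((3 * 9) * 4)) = 19 / 324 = 0.06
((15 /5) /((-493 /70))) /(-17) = 210 /8381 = 0.03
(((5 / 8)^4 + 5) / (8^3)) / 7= 3015 / 2097152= 0.00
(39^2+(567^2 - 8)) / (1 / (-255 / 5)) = -16473102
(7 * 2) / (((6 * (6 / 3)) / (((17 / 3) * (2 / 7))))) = 1.89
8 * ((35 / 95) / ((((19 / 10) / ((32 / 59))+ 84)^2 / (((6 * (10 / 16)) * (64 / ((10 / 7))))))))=963379200 / 14897064019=0.06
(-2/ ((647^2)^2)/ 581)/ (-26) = 1/ 1323538586836193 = 0.00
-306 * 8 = -2448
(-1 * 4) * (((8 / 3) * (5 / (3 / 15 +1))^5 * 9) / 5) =-1953125 / 81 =-24112.65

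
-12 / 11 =-1.09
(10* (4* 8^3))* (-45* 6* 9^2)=-447897600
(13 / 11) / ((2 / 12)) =78 / 11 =7.09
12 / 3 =4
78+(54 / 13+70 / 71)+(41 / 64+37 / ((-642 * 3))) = 4764866393 / 56886336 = 83.76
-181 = -181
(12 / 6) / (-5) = -2 / 5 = -0.40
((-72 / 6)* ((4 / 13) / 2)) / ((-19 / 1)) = 24 / 247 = 0.10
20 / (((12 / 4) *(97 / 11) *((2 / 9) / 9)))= 2970 / 97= 30.62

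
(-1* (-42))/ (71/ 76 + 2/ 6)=9576/ 289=33.13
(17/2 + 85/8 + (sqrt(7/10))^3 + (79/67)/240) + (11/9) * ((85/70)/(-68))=7 * sqrt(70)/100 + 6452419/337680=19.69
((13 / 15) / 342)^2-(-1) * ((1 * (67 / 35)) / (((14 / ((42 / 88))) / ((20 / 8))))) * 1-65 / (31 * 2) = -222435404413 / 251273761200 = -0.89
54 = 54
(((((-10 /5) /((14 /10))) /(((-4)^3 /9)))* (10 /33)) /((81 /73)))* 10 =9125 /16632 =0.55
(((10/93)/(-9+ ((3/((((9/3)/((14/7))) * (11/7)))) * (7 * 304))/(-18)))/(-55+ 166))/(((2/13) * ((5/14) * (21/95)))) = -27170/54323067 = -0.00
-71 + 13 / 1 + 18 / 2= -49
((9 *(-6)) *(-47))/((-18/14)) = -1974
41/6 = 6.83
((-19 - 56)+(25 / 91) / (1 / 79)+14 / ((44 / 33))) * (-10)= 38945 / 91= 427.97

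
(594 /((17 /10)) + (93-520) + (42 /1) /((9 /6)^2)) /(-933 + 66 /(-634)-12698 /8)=3810340 /162986259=0.02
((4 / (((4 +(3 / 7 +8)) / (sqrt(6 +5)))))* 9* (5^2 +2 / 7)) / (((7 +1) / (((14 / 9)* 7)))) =2891* sqrt(11) / 29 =330.63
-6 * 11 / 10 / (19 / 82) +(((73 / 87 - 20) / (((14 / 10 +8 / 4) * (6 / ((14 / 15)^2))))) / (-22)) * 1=-1187093701 / 41729985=-28.45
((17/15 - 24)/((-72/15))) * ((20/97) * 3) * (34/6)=29155/1746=16.70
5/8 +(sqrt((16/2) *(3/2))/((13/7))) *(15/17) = 2.27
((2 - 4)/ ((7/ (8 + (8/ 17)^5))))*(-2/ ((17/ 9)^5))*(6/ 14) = 8071968066912/ 98783701122001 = 0.08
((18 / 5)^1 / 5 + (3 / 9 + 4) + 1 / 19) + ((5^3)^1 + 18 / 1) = 211051 / 1425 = 148.11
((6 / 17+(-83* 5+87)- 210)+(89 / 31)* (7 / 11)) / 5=-3106149 / 28985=-107.16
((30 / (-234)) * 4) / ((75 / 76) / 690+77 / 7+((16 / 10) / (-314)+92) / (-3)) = 54887200 / 2104589253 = 0.03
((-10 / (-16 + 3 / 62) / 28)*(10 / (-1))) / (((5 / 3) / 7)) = -0.94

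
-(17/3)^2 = -289/9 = -32.11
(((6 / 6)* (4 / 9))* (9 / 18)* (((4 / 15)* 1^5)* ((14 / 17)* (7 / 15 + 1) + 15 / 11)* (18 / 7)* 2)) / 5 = 230816 / 1472625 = 0.16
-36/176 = -9/44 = -0.20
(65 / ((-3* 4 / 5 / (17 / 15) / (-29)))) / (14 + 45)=15.09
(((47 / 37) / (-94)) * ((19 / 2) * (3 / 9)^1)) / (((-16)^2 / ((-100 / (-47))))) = -475 / 1335552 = -0.00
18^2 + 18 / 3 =330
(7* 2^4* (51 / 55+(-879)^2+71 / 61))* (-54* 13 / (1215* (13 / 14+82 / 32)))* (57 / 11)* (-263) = 4224644728758691328 / 216447825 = 19518074292.31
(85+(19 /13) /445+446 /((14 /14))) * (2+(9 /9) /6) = 1535927 /1335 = 1150.51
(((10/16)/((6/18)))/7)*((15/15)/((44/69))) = 0.42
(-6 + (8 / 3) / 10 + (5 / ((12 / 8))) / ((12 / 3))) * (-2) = 49 / 5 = 9.80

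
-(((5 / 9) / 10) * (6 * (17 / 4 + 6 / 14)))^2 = -17161 / 7056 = -2.43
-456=-456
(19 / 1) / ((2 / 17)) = 323 / 2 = 161.50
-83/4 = -20.75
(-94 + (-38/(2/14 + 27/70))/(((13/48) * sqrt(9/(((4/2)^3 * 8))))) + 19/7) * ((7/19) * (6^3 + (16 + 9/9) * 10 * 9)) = -514060.11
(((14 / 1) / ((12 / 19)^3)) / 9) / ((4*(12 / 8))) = 48013 / 46656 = 1.03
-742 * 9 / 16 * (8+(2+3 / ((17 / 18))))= -93492 / 17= -5499.53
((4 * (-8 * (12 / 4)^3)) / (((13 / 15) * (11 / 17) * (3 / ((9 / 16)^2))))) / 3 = -61965 / 1144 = -54.17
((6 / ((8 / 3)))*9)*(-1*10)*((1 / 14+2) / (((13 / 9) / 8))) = -211410 / 91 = -2323.19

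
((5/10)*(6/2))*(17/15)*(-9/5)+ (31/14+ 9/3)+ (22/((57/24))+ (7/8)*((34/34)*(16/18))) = 364942/29925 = 12.20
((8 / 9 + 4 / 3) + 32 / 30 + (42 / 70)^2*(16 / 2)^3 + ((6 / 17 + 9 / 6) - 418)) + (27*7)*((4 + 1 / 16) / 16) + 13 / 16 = -175998851 / 979200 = -179.74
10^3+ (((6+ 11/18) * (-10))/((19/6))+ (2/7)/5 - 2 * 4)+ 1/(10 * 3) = 3875141/3990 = 971.21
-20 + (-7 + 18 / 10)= -126 / 5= -25.20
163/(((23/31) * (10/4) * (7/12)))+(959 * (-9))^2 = 59967920877/805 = 74494311.65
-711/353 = -2.01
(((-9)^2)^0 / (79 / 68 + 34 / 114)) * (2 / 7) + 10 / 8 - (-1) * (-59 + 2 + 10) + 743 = 110511665 / 158452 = 697.45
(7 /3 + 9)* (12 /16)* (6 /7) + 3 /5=276 /35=7.89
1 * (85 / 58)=85 / 58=1.47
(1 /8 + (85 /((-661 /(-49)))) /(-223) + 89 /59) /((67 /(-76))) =-2121954827 /1165368118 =-1.82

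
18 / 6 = 3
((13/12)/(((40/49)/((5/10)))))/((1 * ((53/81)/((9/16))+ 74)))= 154791/17534080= 0.01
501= 501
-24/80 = -3/10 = -0.30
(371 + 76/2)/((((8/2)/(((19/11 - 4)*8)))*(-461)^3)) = 20450/1077693991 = 0.00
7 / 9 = 0.78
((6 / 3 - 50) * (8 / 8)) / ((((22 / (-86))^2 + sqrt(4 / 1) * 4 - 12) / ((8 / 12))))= 59168 / 7275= 8.13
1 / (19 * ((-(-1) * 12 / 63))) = 0.28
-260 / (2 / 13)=-1690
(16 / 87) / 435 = 16 / 37845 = 0.00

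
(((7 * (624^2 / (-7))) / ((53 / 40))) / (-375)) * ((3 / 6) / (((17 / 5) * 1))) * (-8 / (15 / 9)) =-12460032 / 22525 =-553.16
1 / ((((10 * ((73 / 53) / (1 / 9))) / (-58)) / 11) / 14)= -236698 / 3285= -72.05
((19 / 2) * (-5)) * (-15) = 1425 / 2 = 712.50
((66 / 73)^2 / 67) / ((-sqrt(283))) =-0.00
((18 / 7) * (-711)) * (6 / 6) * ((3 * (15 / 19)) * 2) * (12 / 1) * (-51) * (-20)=-14098276800 / 133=-106002081.20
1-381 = -380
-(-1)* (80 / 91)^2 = 6400 / 8281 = 0.77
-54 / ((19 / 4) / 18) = -3888 / 19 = -204.63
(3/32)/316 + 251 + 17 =2710019/10112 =268.00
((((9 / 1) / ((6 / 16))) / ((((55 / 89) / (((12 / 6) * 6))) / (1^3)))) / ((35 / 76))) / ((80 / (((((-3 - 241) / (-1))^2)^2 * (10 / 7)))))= 863108522717184 / 13475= 64052580535.60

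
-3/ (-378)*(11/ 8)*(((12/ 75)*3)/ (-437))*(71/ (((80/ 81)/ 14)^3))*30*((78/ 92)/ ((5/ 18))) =-7138538185779/ 32163200000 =-221.95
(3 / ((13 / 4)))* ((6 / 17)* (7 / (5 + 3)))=63 / 221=0.29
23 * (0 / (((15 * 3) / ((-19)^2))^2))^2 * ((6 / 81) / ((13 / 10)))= 0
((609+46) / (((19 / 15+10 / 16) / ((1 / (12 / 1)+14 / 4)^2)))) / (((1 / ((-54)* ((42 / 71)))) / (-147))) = 336478523850 / 16117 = 20877242.90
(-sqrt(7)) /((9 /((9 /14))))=-sqrt(7) /14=-0.19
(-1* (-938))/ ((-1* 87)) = -938/ 87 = -10.78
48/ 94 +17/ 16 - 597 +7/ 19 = -8502195/ 14288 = -595.06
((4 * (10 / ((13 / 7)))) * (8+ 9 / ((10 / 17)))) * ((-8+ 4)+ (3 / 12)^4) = -1668513 / 832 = -2005.42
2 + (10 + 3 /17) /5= 4.04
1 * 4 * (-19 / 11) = -76 / 11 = -6.91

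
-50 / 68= -25 / 34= -0.74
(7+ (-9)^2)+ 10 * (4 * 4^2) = 728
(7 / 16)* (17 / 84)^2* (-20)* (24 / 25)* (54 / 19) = -0.98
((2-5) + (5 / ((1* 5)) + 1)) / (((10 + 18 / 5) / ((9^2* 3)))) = -1215 / 68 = -17.87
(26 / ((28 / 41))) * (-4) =-1066 / 7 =-152.29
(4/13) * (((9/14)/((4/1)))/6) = 3/364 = 0.01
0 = 0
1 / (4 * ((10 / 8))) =1 / 5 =0.20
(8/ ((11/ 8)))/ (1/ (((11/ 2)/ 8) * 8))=32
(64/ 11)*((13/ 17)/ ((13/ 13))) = 832/ 187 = 4.45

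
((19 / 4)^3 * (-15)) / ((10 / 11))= -226347 / 128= -1768.34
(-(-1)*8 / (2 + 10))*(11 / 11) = 2 / 3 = 0.67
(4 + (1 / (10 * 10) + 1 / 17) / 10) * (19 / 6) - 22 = -949777 / 102000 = -9.31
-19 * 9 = -171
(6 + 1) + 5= 12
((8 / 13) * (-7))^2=3136 / 169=18.56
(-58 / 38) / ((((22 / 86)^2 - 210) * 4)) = 53621 / 29500844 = 0.00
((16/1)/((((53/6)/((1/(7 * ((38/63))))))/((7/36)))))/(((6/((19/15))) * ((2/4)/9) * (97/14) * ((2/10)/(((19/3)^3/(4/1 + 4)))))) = 336091/46269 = 7.26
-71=-71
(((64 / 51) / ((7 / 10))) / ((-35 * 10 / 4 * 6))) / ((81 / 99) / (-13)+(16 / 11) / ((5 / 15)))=-18304 / 23053275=-0.00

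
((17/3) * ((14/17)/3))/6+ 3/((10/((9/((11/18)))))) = 6946/1485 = 4.68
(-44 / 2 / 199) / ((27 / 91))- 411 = -2210305 / 5373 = -411.37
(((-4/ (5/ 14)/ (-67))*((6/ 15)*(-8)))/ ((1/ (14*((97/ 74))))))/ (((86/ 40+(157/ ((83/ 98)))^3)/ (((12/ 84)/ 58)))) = -99390303488/ 26184956427122361255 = -0.00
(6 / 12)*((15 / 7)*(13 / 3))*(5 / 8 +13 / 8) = 585 / 56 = 10.45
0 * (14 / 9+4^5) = 0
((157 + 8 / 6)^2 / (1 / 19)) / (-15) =-857375 / 27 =-31754.63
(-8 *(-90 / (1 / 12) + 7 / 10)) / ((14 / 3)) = 64758 / 35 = 1850.23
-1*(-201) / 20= 10.05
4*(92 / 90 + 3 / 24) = 413 / 90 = 4.59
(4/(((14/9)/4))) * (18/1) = 185.14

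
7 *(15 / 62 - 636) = -4450.31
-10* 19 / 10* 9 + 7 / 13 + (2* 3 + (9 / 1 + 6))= -1943 / 13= -149.46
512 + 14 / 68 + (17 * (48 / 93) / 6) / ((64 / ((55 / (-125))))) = 161956321 / 316200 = 512.20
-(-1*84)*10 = 840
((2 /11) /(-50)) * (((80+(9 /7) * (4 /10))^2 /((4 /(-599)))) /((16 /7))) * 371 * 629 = 39643804305503 /110000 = 360398220.96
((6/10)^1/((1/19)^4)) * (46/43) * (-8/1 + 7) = -83647.90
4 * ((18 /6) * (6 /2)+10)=76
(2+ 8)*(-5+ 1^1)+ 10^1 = -30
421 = 421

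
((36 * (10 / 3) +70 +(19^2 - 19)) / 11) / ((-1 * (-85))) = 532 / 935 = 0.57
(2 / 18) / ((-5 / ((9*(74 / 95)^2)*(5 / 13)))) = -0.05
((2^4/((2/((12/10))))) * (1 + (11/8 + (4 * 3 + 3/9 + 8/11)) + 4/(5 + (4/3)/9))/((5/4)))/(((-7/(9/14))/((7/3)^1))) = -1019892/38225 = -26.68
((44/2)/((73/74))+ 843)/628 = 1.38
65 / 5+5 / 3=44 / 3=14.67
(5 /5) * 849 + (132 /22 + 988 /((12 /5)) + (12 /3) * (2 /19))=72224 /57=1267.09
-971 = -971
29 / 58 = 0.50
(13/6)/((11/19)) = 3.74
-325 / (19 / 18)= -5850 / 19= -307.89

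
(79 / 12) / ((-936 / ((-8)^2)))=-158 / 351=-0.45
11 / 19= 0.58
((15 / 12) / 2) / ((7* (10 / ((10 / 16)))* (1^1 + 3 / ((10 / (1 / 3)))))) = 25 / 4928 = 0.01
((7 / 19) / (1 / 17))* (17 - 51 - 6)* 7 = -33320 / 19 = -1753.68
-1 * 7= -7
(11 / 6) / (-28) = -11 / 168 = -0.07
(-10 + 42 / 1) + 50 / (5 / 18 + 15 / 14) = 1174 / 17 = 69.06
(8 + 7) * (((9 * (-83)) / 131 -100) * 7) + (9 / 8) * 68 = -2887827 / 262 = -11022.24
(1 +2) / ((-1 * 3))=-1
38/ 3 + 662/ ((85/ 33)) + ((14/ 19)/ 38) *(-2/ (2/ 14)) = 24800258/ 92055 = 269.41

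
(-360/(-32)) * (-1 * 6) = -135/2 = -67.50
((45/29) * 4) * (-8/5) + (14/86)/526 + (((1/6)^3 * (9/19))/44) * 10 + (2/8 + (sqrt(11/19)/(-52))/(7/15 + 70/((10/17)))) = -31848959503/3290104752-15 * sqrt(209)/1770496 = -9.68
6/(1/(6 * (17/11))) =612/11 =55.64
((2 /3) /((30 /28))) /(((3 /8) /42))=3136 /45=69.69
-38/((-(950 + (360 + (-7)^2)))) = 38/1359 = 0.03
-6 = -6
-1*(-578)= 578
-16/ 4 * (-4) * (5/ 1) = 80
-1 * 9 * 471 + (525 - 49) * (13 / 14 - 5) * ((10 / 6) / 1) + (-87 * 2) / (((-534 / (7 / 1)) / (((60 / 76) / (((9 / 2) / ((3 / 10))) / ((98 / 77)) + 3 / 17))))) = -11985703401 / 1604759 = -7468.85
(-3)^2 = 9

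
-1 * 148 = -148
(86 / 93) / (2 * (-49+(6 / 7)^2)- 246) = -2107 / 780456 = -0.00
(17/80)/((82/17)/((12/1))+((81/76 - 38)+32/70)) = -115311/19575796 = -0.01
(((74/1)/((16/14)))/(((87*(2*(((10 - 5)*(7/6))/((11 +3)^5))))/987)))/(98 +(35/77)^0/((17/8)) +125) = 83473377288/550855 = 151534.21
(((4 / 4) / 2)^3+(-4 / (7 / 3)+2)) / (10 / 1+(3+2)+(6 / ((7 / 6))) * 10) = 23 / 3720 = 0.01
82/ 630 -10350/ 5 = -652009/ 315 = -2069.87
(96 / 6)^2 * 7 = 1792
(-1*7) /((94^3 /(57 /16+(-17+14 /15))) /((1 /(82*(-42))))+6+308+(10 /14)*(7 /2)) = -42014 /1373056921713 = -0.00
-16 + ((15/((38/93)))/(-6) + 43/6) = -3409/228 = -14.95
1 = 1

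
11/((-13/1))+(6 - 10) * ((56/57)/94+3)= -12.89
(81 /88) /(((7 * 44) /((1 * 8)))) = 81 /3388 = 0.02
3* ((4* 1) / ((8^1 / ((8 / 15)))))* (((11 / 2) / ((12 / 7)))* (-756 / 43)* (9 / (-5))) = 87318 / 1075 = 81.23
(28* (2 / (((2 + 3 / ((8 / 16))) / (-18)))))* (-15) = 1890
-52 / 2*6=-156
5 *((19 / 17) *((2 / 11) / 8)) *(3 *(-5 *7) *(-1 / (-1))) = -9975 / 748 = -13.34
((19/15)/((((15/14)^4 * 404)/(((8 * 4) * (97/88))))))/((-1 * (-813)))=70800688/685900153125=0.00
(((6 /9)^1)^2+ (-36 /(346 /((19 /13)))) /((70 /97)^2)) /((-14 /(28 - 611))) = 4407333667 /694266300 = 6.35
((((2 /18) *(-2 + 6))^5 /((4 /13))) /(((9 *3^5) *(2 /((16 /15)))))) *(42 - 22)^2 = 2129920 /387420489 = 0.01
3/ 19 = 0.16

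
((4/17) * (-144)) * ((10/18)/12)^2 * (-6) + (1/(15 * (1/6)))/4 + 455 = 2090909/4590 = 455.54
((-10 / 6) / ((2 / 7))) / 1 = -35 / 6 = -5.83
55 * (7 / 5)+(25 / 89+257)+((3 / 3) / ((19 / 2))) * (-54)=555657 / 1691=328.60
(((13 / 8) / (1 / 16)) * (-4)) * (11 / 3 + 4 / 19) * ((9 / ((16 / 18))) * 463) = -35915373 / 19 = -1890282.79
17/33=0.52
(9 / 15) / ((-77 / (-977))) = 2931 / 385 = 7.61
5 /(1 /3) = 15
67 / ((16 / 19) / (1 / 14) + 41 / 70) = 89110 / 16459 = 5.41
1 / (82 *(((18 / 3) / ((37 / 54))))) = 37 / 26568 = 0.00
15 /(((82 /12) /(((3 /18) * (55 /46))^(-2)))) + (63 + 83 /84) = 248504987 /2083620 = 119.27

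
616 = 616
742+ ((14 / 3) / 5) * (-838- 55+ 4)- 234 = -4826 / 15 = -321.73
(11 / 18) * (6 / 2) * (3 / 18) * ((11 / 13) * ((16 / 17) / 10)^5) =991232 / 519135215625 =0.00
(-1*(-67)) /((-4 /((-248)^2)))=-1030192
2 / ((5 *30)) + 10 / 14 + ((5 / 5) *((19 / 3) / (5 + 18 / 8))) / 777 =1231558 / 1689975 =0.73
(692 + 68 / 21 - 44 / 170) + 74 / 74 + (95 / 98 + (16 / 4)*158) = 33210427 / 24990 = 1328.95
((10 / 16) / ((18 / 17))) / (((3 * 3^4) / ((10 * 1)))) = 425 / 17496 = 0.02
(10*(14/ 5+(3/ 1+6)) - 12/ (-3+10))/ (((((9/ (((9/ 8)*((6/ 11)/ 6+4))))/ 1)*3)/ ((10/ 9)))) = 925/ 42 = 22.02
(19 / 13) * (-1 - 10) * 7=-1463 / 13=-112.54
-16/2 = -8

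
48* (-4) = -192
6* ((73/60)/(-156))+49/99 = 0.45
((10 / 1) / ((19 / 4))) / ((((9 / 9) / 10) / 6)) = 2400 / 19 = 126.32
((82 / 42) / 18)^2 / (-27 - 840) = -1681 / 123880428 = -0.00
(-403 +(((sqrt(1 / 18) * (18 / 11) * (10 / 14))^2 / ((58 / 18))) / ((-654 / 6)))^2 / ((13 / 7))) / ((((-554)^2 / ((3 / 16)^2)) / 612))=-0.03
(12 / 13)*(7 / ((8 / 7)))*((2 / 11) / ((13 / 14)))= 2058 / 1859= 1.11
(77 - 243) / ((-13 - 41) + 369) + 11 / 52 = -5167 / 16380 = -0.32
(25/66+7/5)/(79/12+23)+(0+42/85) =183968/331925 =0.55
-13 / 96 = -0.14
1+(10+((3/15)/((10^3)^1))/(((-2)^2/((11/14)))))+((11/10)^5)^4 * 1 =12409277464527920064407/700000000000000000000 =17.73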